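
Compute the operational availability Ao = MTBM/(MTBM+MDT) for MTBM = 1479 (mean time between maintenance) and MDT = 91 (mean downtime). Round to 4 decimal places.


MTBM = 1479
MDT = 91
MTBM + MDT = 1570
Ao = 1479 / 1570
Ao = 0.942

0.942


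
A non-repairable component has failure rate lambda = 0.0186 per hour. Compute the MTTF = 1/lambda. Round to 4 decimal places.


lambda = 0.0186
MTTF = 1 / 0.0186
MTTF = 53.7634

53.7634


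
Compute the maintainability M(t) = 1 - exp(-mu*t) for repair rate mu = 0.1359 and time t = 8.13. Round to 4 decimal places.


mu = 0.1359, t = 8.13
mu * t = 0.1359 * 8.13 = 1.1049
exp(-1.1049) = 0.3313
M(t) = 1 - 0.3313
M(t) = 0.6687

0.6687


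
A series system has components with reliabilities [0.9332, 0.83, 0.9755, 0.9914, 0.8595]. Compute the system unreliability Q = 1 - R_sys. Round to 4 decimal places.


Components: [0.9332, 0.83, 0.9755, 0.9914, 0.8595]
After component 1: product = 0.9332
After component 2: product = 0.7746
After component 3: product = 0.7556
After component 4: product = 0.7491
After component 5: product = 0.6438
R_sys = 0.6438
Q = 1 - 0.6438 = 0.3562

0.3562


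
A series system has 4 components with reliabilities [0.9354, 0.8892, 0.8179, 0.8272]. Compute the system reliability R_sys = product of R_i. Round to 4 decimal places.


Components: [0.9354, 0.8892, 0.8179, 0.8272]
After component 1 (R=0.9354): product = 0.9354
After component 2 (R=0.8892): product = 0.8318
After component 3 (R=0.8179): product = 0.6803
After component 4 (R=0.8272): product = 0.5627
R_sys = 0.5627

0.5627


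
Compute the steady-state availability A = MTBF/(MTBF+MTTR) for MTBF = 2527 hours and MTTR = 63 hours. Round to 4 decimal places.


MTBF = 2527
MTTR = 63
MTBF + MTTR = 2590
A = 2527 / 2590
A = 0.9757

0.9757


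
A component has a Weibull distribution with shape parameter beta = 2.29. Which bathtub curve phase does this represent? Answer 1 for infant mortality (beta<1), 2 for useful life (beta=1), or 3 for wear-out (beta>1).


beta = 2.29
Compare beta to 1:
beta < 1 => infant mortality (phase 1)
beta = 1 => useful life (phase 2)
beta > 1 => wear-out (phase 3)
Since beta = 2.29, this is wear-out (increasing failure rate)
Phase = 3

3


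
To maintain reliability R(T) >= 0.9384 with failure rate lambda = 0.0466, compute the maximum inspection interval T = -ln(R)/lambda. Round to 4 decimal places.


R_target = 0.9384
lambda = 0.0466
-ln(0.9384) = 0.0636
T = 0.0636 / 0.0466
T = 1.3644

1.3644


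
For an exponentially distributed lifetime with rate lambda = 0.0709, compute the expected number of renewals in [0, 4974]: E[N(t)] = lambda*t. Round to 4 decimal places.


lambda = 0.0709
t = 4974
E[N(t)] = lambda * t
E[N(t)] = 0.0709 * 4974
E[N(t)] = 352.6566

352.6566


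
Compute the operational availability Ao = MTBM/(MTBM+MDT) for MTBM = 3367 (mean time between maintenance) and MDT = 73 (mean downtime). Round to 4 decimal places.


MTBM = 3367
MDT = 73
MTBM + MDT = 3440
Ao = 3367 / 3440
Ao = 0.9788

0.9788


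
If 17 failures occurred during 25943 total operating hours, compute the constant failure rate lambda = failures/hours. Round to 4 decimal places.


failures = 17
total_hours = 25943
lambda = 17 / 25943
lambda = 0.0007

0.0007


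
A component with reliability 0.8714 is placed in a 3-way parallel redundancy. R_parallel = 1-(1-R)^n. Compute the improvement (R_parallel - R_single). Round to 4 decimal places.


R_single = 0.8714, n = 3
1 - R_single = 0.1286
(1 - R_single)^n = 0.1286^3 = 0.0021
R_parallel = 1 - 0.0021 = 0.9979
Improvement = 0.9979 - 0.8714
Improvement = 0.1265

0.1265


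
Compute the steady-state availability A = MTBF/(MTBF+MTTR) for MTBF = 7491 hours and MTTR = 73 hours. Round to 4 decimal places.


MTBF = 7491
MTTR = 73
MTBF + MTTR = 7564
A = 7491 / 7564
A = 0.9903

0.9903


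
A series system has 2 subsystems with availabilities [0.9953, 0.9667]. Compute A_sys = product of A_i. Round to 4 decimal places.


Subsystems: [0.9953, 0.9667]
After subsystem 1 (A=0.9953): product = 0.9953
After subsystem 2 (A=0.9667): product = 0.9622
A_sys = 0.9622

0.9622


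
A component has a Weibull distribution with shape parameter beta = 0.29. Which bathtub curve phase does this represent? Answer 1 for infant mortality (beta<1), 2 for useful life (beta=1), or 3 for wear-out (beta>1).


beta = 0.29
Compare beta to 1:
beta < 1 => infant mortality (phase 1)
beta = 1 => useful life (phase 2)
beta > 1 => wear-out (phase 3)
Since beta = 0.29, this is infant mortality (decreasing failure rate)
Phase = 1

1


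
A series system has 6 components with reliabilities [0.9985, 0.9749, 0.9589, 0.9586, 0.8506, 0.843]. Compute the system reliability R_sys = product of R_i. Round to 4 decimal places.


Components: [0.9985, 0.9749, 0.9589, 0.9586, 0.8506, 0.843]
After component 1 (R=0.9985): product = 0.9985
After component 2 (R=0.9749): product = 0.9734
After component 3 (R=0.9589): product = 0.9334
After component 4 (R=0.9586): product = 0.8948
After component 5 (R=0.8506): product = 0.7611
After component 6 (R=0.843): product = 0.6416
R_sys = 0.6416

0.6416


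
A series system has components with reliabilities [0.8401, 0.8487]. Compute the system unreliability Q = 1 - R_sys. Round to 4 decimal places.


Components: [0.8401, 0.8487]
After component 1: product = 0.8401
After component 2: product = 0.713
R_sys = 0.713
Q = 1 - 0.713 = 0.287

0.287


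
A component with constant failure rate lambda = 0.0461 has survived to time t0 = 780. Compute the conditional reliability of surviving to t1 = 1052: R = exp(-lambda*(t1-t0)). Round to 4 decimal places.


lambda = 0.0461
t0 = 780, t1 = 1052
t1 - t0 = 272
lambda * (t1-t0) = 0.0461 * 272 = 12.5392
R = exp(-12.5392)
R = 0.0

0.0


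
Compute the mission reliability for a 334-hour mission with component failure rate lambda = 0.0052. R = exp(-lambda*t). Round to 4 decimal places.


lambda = 0.0052
mission_time = 334
lambda * t = 0.0052 * 334 = 1.7368
R = exp(-1.7368)
R = 0.1761

0.1761


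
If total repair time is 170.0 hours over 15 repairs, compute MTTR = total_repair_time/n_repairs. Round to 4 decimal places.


total_repair_time = 170.0
n_repairs = 15
MTTR = 170.0 / 15
MTTR = 11.3333

11.3333


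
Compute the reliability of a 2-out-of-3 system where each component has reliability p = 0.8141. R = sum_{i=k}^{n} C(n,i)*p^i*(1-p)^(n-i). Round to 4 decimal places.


k = 2, n = 3, p = 0.8141
i=2: C(3,2)=3 * 0.8141^2 * 0.1859^1 = 0.3696
i=3: C(3,3)=1 * 0.8141^3 * 0.1859^0 = 0.5396
R = sum of terms = 0.9092

0.9092


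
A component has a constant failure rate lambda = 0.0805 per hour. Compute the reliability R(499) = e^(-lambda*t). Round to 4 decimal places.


lambda = 0.0805
t = 499
lambda * t = 40.1695
R(t) = e^(-40.1695)
R(t) = 0.0

0.0


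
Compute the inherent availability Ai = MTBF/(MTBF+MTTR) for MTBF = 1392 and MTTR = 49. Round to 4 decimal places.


MTBF = 1392
MTTR = 49
MTBF + MTTR = 1441
Ai = 1392 / 1441
Ai = 0.966

0.966


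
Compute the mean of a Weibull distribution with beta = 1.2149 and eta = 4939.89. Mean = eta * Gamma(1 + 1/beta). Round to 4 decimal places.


beta = 1.2149, eta = 4939.89
1/beta = 0.8231
1 + 1/beta = 1.8231
Gamma(1.8231) = 0.9377
Mean = 4939.89 * 0.9377
Mean = 4632.2466

4632.2466


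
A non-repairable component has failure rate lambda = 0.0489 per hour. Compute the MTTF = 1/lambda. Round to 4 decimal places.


lambda = 0.0489
MTTF = 1 / 0.0489
MTTF = 20.4499

20.4499


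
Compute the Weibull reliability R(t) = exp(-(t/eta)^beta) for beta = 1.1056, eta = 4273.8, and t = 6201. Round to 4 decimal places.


beta = 1.1056, eta = 4273.8, t = 6201
t/eta = 6201 / 4273.8 = 1.4509
(t/eta)^beta = 1.4509^1.1056 = 1.5091
R(t) = exp(-1.5091)
R(t) = 0.2211

0.2211


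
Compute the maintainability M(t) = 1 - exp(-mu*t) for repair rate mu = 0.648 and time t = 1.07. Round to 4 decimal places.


mu = 0.648, t = 1.07
mu * t = 0.648 * 1.07 = 0.6934
exp(-0.6934) = 0.4999
M(t) = 1 - 0.4999
M(t) = 0.5001

0.5001


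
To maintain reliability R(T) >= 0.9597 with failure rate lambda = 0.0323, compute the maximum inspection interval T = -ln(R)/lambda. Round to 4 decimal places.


R_target = 0.9597
lambda = 0.0323
-ln(0.9597) = 0.0411
T = 0.0411 / 0.0323
T = 1.2735

1.2735


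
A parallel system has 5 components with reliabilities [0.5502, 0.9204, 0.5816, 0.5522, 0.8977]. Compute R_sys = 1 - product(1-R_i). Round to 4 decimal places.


Components: [0.5502, 0.9204, 0.5816, 0.5522, 0.8977]
(1 - 0.5502) = 0.4498, running product = 0.4498
(1 - 0.9204) = 0.0796, running product = 0.0358
(1 - 0.5816) = 0.4184, running product = 0.015
(1 - 0.5522) = 0.4478, running product = 0.0067
(1 - 0.8977) = 0.1023, running product = 0.0007
Product of (1-R_i) = 0.0007
R_sys = 1 - 0.0007 = 0.9993

0.9993


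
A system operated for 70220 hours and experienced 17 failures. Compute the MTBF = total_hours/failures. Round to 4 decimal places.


total_hours = 70220
failures = 17
MTBF = 70220 / 17
MTBF = 4130.5882

4130.5882


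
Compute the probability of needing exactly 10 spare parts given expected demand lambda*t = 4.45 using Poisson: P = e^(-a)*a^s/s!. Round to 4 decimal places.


a = 4.45, s = 10
e^(-a) = e^(-4.45) = 0.0117
a^s = 4.45^10 = 3045089.8369
s! = 3628800
P = 0.0117 * 3045089.8369 / 3628800
P = 0.0098

0.0098


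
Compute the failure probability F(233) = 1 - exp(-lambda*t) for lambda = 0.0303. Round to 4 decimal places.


lambda = 0.0303, t = 233
lambda * t = 7.0599
exp(-7.0599) = 0.0009
F(t) = 1 - 0.0009
F(t) = 0.9991

0.9991


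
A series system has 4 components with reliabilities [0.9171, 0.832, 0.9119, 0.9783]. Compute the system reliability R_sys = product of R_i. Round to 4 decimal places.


Components: [0.9171, 0.832, 0.9119, 0.9783]
After component 1 (R=0.9171): product = 0.9171
After component 2 (R=0.832): product = 0.763
After component 3 (R=0.9119): product = 0.6958
After component 4 (R=0.9783): product = 0.6807
R_sys = 0.6807

0.6807


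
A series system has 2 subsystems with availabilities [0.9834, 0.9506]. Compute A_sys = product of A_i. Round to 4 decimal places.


Subsystems: [0.9834, 0.9506]
After subsystem 1 (A=0.9834): product = 0.9834
After subsystem 2 (A=0.9506): product = 0.9348
A_sys = 0.9348

0.9348


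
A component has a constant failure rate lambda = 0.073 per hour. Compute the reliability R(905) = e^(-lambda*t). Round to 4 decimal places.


lambda = 0.073
t = 905
lambda * t = 66.065
R(t) = e^(-66.065)
R(t) = 0.0

0.0


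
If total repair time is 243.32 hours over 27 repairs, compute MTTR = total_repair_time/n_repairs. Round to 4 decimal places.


total_repair_time = 243.32
n_repairs = 27
MTTR = 243.32 / 27
MTTR = 9.0119

9.0119


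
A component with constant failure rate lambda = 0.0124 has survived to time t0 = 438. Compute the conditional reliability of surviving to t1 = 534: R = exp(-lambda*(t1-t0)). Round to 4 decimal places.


lambda = 0.0124
t0 = 438, t1 = 534
t1 - t0 = 96
lambda * (t1-t0) = 0.0124 * 96 = 1.1904
R = exp(-1.1904)
R = 0.3041

0.3041


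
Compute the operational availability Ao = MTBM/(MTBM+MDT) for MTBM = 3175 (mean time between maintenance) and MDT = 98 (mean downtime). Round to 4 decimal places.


MTBM = 3175
MDT = 98
MTBM + MDT = 3273
Ao = 3175 / 3273
Ao = 0.9701

0.9701


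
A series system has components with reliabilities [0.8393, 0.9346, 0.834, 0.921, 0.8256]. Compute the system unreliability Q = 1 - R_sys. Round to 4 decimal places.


Components: [0.8393, 0.9346, 0.834, 0.921, 0.8256]
After component 1: product = 0.8393
After component 2: product = 0.7844
After component 3: product = 0.6542
After component 4: product = 0.6025
After component 5: product = 0.4974
R_sys = 0.4974
Q = 1 - 0.4974 = 0.5026

0.5026


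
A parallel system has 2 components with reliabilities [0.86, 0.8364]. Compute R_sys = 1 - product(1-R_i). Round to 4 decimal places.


Components: [0.86, 0.8364]
(1 - 0.86) = 0.14, running product = 0.14
(1 - 0.8364) = 0.1636, running product = 0.0229
Product of (1-R_i) = 0.0229
R_sys = 1 - 0.0229 = 0.9771

0.9771


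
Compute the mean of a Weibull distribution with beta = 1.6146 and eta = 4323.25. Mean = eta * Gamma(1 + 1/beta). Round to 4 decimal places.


beta = 1.6146, eta = 4323.25
1/beta = 0.6193
1 + 1/beta = 1.6193
Gamma(1.6193) = 0.8958
Mean = 4323.25 * 0.8958
Mean = 3872.9416

3872.9416


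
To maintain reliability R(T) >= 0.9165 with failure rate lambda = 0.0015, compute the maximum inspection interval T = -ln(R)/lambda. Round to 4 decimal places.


R_target = 0.9165
lambda = 0.0015
-ln(0.9165) = 0.0872
T = 0.0872 / 0.0015
T = 58.1288

58.1288


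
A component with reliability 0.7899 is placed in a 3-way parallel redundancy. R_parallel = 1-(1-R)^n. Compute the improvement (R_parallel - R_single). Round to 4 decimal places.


R_single = 0.7899, n = 3
1 - R_single = 0.2101
(1 - R_single)^n = 0.2101^3 = 0.0093
R_parallel = 1 - 0.0093 = 0.9907
Improvement = 0.9907 - 0.7899
Improvement = 0.2008

0.2008


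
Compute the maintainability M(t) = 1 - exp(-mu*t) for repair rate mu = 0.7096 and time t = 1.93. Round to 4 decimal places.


mu = 0.7096, t = 1.93
mu * t = 0.7096 * 1.93 = 1.3695
exp(-1.3695) = 0.2542
M(t) = 1 - 0.2542
M(t) = 0.7458

0.7458


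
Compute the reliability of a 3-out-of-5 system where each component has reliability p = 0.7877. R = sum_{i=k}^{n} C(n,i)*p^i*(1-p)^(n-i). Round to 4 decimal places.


k = 3, n = 5, p = 0.7877
i=3: C(5,3)=10 * 0.7877^3 * 0.2123^2 = 0.2203
i=4: C(5,4)=5 * 0.7877^4 * 0.2123^1 = 0.4087
i=5: C(5,5)=1 * 0.7877^5 * 0.2123^0 = 0.3033
R = sum of terms = 0.9322

0.9322


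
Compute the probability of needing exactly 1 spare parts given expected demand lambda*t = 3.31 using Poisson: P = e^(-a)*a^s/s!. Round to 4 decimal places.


a = 3.31, s = 1
e^(-a) = e^(-3.31) = 0.0365
a^s = 3.31^1 = 3.31
s! = 1
P = 0.0365 * 3.31 / 1
P = 0.1209

0.1209


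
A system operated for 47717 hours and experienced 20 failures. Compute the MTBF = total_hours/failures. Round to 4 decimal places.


total_hours = 47717
failures = 20
MTBF = 47717 / 20
MTBF = 2385.85

2385.85


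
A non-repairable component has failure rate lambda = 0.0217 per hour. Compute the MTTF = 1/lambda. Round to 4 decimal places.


lambda = 0.0217
MTTF = 1 / 0.0217
MTTF = 46.0829

46.0829


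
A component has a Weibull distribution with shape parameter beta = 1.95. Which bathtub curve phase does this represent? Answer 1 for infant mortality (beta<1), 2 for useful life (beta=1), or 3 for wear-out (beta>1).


beta = 1.95
Compare beta to 1:
beta < 1 => infant mortality (phase 1)
beta = 1 => useful life (phase 2)
beta > 1 => wear-out (phase 3)
Since beta = 1.95, this is wear-out (increasing failure rate)
Phase = 3

3


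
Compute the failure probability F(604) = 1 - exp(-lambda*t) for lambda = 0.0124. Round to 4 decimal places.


lambda = 0.0124, t = 604
lambda * t = 7.4896
exp(-7.4896) = 0.0006
F(t) = 1 - 0.0006
F(t) = 0.9994

0.9994


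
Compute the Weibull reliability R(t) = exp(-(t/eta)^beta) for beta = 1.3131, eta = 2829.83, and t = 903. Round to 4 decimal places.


beta = 1.3131, eta = 2829.83, t = 903
t/eta = 903 / 2829.83 = 0.3191
(t/eta)^beta = 0.3191^1.3131 = 0.2232
R(t) = exp(-0.2232)
R(t) = 0.8

0.8


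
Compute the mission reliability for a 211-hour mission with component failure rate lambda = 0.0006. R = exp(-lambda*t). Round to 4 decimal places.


lambda = 0.0006
mission_time = 211
lambda * t = 0.0006 * 211 = 0.1266
R = exp(-0.1266)
R = 0.8811

0.8811


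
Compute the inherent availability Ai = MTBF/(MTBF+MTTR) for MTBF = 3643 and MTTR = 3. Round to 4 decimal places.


MTBF = 3643
MTTR = 3
MTBF + MTTR = 3646
Ai = 3643 / 3646
Ai = 0.9992

0.9992


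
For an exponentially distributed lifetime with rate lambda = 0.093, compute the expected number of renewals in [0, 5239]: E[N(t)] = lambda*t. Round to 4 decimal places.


lambda = 0.093
t = 5239
E[N(t)] = lambda * t
E[N(t)] = 0.093 * 5239
E[N(t)] = 487.227

487.227


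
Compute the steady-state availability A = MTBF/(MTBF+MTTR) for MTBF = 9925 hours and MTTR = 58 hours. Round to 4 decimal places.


MTBF = 9925
MTTR = 58
MTBF + MTTR = 9983
A = 9925 / 9983
A = 0.9942

0.9942


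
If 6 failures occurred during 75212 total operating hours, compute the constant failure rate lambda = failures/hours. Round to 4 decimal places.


failures = 6
total_hours = 75212
lambda = 6 / 75212
lambda = 0.0001

0.0001


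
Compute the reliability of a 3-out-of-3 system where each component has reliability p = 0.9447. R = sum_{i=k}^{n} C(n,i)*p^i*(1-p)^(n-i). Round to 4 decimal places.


k = 3, n = 3, p = 0.9447
i=3: C(3,3)=1 * 0.9447^3 * 0.0553^0 = 0.8431
R = sum of terms = 0.8431

0.8431


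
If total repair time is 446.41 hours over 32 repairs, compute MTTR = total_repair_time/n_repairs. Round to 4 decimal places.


total_repair_time = 446.41
n_repairs = 32
MTTR = 446.41 / 32
MTTR = 13.9503

13.9503


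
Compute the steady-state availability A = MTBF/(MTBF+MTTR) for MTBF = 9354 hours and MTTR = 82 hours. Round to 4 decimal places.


MTBF = 9354
MTTR = 82
MTBF + MTTR = 9436
A = 9354 / 9436
A = 0.9913

0.9913


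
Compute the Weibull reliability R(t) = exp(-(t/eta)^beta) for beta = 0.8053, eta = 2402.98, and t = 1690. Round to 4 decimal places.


beta = 0.8053, eta = 2402.98, t = 1690
t/eta = 1690 / 2402.98 = 0.7033
(t/eta)^beta = 0.7033^0.8053 = 0.7532
R(t) = exp(-0.7532)
R(t) = 0.4709

0.4709


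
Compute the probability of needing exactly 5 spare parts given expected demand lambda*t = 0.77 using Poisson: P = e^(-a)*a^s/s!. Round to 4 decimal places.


a = 0.77, s = 5
e^(-a) = e^(-0.77) = 0.463
a^s = 0.77^5 = 0.2707
s! = 120
P = 0.463 * 0.2707 / 120
P = 0.001

0.001


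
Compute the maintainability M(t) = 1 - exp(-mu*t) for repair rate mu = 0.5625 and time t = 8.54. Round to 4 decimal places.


mu = 0.5625, t = 8.54
mu * t = 0.5625 * 8.54 = 4.8037
exp(-4.8037) = 0.0082
M(t) = 1 - 0.0082
M(t) = 0.9918

0.9918


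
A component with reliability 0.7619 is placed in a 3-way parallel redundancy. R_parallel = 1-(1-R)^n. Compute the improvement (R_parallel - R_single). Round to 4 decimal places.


R_single = 0.7619, n = 3
1 - R_single = 0.2381
(1 - R_single)^n = 0.2381^3 = 0.0135
R_parallel = 1 - 0.0135 = 0.9865
Improvement = 0.9865 - 0.7619
Improvement = 0.2246

0.2246


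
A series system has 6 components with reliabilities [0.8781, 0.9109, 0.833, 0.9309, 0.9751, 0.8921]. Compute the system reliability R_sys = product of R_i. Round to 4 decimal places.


Components: [0.8781, 0.9109, 0.833, 0.9309, 0.9751, 0.8921]
After component 1 (R=0.8781): product = 0.8781
After component 2 (R=0.9109): product = 0.7999
After component 3 (R=0.833): product = 0.6663
After component 4 (R=0.9309): product = 0.6202
After component 5 (R=0.9751): product = 0.6048
After component 6 (R=0.8921): product = 0.5395
R_sys = 0.5395

0.5395


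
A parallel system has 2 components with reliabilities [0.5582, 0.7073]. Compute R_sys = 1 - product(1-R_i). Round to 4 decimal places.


Components: [0.5582, 0.7073]
(1 - 0.5582) = 0.4418, running product = 0.4418
(1 - 0.7073) = 0.2927, running product = 0.1293
Product of (1-R_i) = 0.1293
R_sys = 1 - 0.1293 = 0.8707

0.8707


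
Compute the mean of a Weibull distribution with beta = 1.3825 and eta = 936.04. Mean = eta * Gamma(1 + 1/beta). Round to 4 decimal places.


beta = 1.3825, eta = 936.04
1/beta = 0.7233
1 + 1/beta = 1.7233
Gamma(1.7233) = 0.9133
Mean = 936.04 * 0.9133
Mean = 854.8533

854.8533


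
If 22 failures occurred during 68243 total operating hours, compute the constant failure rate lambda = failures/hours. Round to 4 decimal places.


failures = 22
total_hours = 68243
lambda = 22 / 68243
lambda = 0.0003

0.0003


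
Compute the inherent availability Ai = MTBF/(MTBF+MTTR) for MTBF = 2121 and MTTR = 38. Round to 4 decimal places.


MTBF = 2121
MTTR = 38
MTBF + MTTR = 2159
Ai = 2121 / 2159
Ai = 0.9824

0.9824


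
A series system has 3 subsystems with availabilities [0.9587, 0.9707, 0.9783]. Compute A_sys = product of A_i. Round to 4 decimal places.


Subsystems: [0.9587, 0.9707, 0.9783]
After subsystem 1 (A=0.9587): product = 0.9587
After subsystem 2 (A=0.9707): product = 0.9306
After subsystem 3 (A=0.9783): product = 0.9104
A_sys = 0.9104

0.9104


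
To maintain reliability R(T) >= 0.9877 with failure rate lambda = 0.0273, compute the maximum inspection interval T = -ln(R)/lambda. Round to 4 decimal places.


R_target = 0.9877
lambda = 0.0273
-ln(0.9877) = 0.0124
T = 0.0124 / 0.0273
T = 0.4533

0.4533


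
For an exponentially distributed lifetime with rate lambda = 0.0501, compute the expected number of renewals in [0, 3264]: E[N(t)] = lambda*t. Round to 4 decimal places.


lambda = 0.0501
t = 3264
E[N(t)] = lambda * t
E[N(t)] = 0.0501 * 3264
E[N(t)] = 163.5264

163.5264


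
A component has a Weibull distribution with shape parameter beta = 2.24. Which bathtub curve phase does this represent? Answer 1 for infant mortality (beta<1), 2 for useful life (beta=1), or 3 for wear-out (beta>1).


beta = 2.24
Compare beta to 1:
beta < 1 => infant mortality (phase 1)
beta = 1 => useful life (phase 2)
beta > 1 => wear-out (phase 3)
Since beta = 2.24, this is wear-out (increasing failure rate)
Phase = 3

3


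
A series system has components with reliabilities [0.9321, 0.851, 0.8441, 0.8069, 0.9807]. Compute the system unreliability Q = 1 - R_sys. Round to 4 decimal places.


Components: [0.9321, 0.851, 0.8441, 0.8069, 0.9807]
After component 1: product = 0.9321
After component 2: product = 0.7932
After component 3: product = 0.6696
After component 4: product = 0.5403
After component 5: product = 0.5298
R_sys = 0.5298
Q = 1 - 0.5298 = 0.4702

0.4702


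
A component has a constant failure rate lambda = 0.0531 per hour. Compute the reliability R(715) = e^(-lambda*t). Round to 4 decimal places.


lambda = 0.0531
t = 715
lambda * t = 37.9665
R(t) = e^(-37.9665)
R(t) = 0.0

0.0


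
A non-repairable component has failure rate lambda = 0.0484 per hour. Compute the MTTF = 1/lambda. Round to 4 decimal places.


lambda = 0.0484
MTTF = 1 / 0.0484
MTTF = 20.6612

20.6612


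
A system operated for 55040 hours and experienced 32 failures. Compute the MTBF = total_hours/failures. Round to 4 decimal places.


total_hours = 55040
failures = 32
MTBF = 55040 / 32
MTBF = 1720.0

1720.0


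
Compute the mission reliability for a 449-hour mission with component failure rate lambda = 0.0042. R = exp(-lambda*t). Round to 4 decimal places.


lambda = 0.0042
mission_time = 449
lambda * t = 0.0042 * 449 = 1.8858
R = exp(-1.8858)
R = 0.1517

0.1517


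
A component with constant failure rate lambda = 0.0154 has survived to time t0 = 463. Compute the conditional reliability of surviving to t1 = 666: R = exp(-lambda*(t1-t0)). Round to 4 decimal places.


lambda = 0.0154
t0 = 463, t1 = 666
t1 - t0 = 203
lambda * (t1-t0) = 0.0154 * 203 = 3.1262
R = exp(-3.1262)
R = 0.0439

0.0439


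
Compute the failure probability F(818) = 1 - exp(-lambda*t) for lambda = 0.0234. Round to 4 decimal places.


lambda = 0.0234, t = 818
lambda * t = 19.1412
exp(-19.1412) = 0.0
F(t) = 1 - 0.0
F(t) = 1.0

1.0


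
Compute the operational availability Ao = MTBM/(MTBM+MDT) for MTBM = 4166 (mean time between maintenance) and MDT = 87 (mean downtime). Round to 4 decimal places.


MTBM = 4166
MDT = 87
MTBM + MDT = 4253
Ao = 4166 / 4253
Ao = 0.9795

0.9795


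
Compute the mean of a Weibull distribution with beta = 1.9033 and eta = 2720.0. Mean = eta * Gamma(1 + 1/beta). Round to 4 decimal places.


beta = 1.9033, eta = 2720.0
1/beta = 0.5254
1 + 1/beta = 1.5254
Gamma(1.5254) = 0.8873
Mean = 2720.0 * 0.8873
Mean = 2413.4952

2413.4952


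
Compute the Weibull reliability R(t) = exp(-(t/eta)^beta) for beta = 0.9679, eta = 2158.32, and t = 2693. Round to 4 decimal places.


beta = 0.9679, eta = 2158.32, t = 2693
t/eta = 2693 / 2158.32 = 1.2477
(t/eta)^beta = 1.2477^0.9679 = 1.2389
R(t) = exp(-1.2389)
R(t) = 0.2897

0.2897


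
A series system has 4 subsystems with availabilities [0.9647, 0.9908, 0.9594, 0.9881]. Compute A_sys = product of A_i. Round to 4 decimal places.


Subsystems: [0.9647, 0.9908, 0.9594, 0.9881]
After subsystem 1 (A=0.9647): product = 0.9647
After subsystem 2 (A=0.9908): product = 0.9558
After subsystem 3 (A=0.9594): product = 0.917
After subsystem 4 (A=0.9881): product = 0.9061
A_sys = 0.9061

0.9061


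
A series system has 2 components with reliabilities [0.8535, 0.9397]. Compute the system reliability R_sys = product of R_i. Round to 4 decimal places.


Components: [0.8535, 0.9397]
After component 1 (R=0.8535): product = 0.8535
After component 2 (R=0.9397): product = 0.802
R_sys = 0.802

0.802


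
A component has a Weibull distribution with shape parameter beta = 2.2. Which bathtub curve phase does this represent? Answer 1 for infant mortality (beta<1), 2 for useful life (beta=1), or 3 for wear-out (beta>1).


beta = 2.2
Compare beta to 1:
beta < 1 => infant mortality (phase 1)
beta = 1 => useful life (phase 2)
beta > 1 => wear-out (phase 3)
Since beta = 2.2, this is wear-out (increasing failure rate)
Phase = 3

3


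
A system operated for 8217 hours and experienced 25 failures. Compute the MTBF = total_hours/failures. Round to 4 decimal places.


total_hours = 8217
failures = 25
MTBF = 8217 / 25
MTBF = 328.68

328.68


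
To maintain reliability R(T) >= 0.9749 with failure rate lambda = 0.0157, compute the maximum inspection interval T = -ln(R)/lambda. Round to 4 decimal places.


R_target = 0.9749
lambda = 0.0157
-ln(0.9749) = 0.0254
T = 0.0254 / 0.0157
T = 1.6191

1.6191


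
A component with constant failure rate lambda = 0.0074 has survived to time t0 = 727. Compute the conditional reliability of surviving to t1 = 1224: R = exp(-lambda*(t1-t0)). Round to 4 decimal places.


lambda = 0.0074
t0 = 727, t1 = 1224
t1 - t0 = 497
lambda * (t1-t0) = 0.0074 * 497 = 3.6778
R = exp(-3.6778)
R = 0.0253

0.0253


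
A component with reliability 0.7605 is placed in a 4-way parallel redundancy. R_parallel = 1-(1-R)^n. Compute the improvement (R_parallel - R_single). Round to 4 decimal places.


R_single = 0.7605, n = 4
1 - R_single = 0.2395
(1 - R_single)^n = 0.2395^4 = 0.0033
R_parallel = 1 - 0.0033 = 0.9967
Improvement = 0.9967 - 0.7605
Improvement = 0.2362

0.2362


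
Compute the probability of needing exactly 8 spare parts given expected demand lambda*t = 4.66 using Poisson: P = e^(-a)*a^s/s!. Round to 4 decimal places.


a = 4.66, s = 8
e^(-a) = e^(-4.66) = 0.0095
a^s = 4.66^8 = 222375.7027
s! = 40320
P = 0.0095 * 222375.7027 / 40320
P = 0.0522

0.0522


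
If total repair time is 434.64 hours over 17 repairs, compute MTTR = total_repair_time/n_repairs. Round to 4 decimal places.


total_repair_time = 434.64
n_repairs = 17
MTTR = 434.64 / 17
MTTR = 25.5671

25.5671


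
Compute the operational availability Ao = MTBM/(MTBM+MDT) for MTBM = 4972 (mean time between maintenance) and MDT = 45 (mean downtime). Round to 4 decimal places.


MTBM = 4972
MDT = 45
MTBM + MDT = 5017
Ao = 4972 / 5017
Ao = 0.991

0.991


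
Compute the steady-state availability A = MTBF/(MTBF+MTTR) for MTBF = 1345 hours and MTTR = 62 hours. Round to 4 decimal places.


MTBF = 1345
MTTR = 62
MTBF + MTTR = 1407
A = 1345 / 1407
A = 0.9559

0.9559


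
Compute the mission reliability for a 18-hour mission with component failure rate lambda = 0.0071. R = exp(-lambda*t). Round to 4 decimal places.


lambda = 0.0071
mission_time = 18
lambda * t = 0.0071 * 18 = 0.1278
R = exp(-0.1278)
R = 0.88

0.88


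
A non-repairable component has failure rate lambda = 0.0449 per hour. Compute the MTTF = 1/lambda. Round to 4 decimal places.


lambda = 0.0449
MTTF = 1 / 0.0449
MTTF = 22.2717

22.2717


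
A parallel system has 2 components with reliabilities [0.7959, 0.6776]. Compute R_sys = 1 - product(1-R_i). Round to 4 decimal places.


Components: [0.7959, 0.6776]
(1 - 0.7959) = 0.2041, running product = 0.2041
(1 - 0.6776) = 0.3224, running product = 0.0658
Product of (1-R_i) = 0.0658
R_sys = 1 - 0.0658 = 0.9342

0.9342


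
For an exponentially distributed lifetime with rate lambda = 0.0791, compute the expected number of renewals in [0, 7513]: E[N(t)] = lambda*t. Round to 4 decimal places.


lambda = 0.0791
t = 7513
E[N(t)] = lambda * t
E[N(t)] = 0.0791 * 7513
E[N(t)] = 594.2783

594.2783


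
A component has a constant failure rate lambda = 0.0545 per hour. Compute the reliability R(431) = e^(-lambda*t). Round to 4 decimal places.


lambda = 0.0545
t = 431
lambda * t = 23.4895
R(t) = e^(-23.4895)
R(t) = 0.0

0.0


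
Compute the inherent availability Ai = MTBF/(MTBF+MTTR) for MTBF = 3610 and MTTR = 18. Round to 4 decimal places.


MTBF = 3610
MTTR = 18
MTBF + MTTR = 3628
Ai = 3610 / 3628
Ai = 0.995

0.995


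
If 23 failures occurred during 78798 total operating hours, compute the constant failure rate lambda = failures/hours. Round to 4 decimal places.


failures = 23
total_hours = 78798
lambda = 23 / 78798
lambda = 0.0003

0.0003


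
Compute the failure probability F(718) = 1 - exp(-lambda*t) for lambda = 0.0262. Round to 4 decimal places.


lambda = 0.0262, t = 718
lambda * t = 18.8116
exp(-18.8116) = 0.0
F(t) = 1 - 0.0
F(t) = 1.0

1.0


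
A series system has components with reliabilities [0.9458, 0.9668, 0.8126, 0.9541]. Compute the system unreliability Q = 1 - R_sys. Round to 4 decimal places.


Components: [0.9458, 0.9668, 0.8126, 0.9541]
After component 1: product = 0.9458
After component 2: product = 0.9144
After component 3: product = 0.743
After component 4: product = 0.7089
R_sys = 0.7089
Q = 1 - 0.7089 = 0.2911

0.2911


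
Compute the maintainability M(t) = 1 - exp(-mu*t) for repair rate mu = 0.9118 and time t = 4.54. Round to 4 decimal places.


mu = 0.9118, t = 4.54
mu * t = 0.9118 * 4.54 = 4.1396
exp(-4.1396) = 0.0159
M(t) = 1 - 0.0159
M(t) = 0.9841

0.9841


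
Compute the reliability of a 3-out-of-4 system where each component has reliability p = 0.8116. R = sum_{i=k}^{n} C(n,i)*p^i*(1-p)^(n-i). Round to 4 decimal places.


k = 3, n = 4, p = 0.8116
i=3: C(4,3)=4 * 0.8116^3 * 0.1884^1 = 0.4029
i=4: C(4,4)=1 * 0.8116^4 * 0.1884^0 = 0.4339
R = sum of terms = 0.8368

0.8368


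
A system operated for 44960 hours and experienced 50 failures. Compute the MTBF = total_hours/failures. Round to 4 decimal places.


total_hours = 44960
failures = 50
MTBF = 44960 / 50
MTBF = 899.2

899.2


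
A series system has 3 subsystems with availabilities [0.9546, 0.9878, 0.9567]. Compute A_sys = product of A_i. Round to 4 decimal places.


Subsystems: [0.9546, 0.9878, 0.9567]
After subsystem 1 (A=0.9546): product = 0.9546
After subsystem 2 (A=0.9878): product = 0.943
After subsystem 3 (A=0.9567): product = 0.9021
A_sys = 0.9021

0.9021


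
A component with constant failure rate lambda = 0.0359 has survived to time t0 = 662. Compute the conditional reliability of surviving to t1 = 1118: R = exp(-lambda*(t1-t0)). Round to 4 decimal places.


lambda = 0.0359
t0 = 662, t1 = 1118
t1 - t0 = 456
lambda * (t1-t0) = 0.0359 * 456 = 16.3704
R = exp(-16.3704)
R = 0.0

0.0


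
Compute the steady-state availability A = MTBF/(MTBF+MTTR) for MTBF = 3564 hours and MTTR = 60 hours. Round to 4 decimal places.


MTBF = 3564
MTTR = 60
MTBF + MTTR = 3624
A = 3564 / 3624
A = 0.9834

0.9834


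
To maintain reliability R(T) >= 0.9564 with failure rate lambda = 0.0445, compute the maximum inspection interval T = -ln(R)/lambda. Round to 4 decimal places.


R_target = 0.9564
lambda = 0.0445
-ln(0.9564) = 0.0446
T = 0.0446 / 0.0445
T = 1.0018

1.0018


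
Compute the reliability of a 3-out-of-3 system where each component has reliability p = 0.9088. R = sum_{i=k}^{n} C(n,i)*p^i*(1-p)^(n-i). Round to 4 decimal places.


k = 3, n = 3, p = 0.9088
i=3: C(3,3)=1 * 0.9088^3 * 0.0912^0 = 0.7506
R = sum of terms = 0.7506

0.7506


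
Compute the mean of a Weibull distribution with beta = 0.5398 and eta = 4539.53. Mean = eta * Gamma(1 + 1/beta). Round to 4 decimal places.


beta = 0.5398, eta = 4539.53
1/beta = 1.8525
1 + 1/beta = 2.8525
Gamma(2.8525) = 1.7532
Mean = 4539.53 * 1.7532
Mean = 7958.7642

7958.7642


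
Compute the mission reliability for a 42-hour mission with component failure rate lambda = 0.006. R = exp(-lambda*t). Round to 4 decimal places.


lambda = 0.006
mission_time = 42
lambda * t = 0.006 * 42 = 0.252
R = exp(-0.252)
R = 0.7772

0.7772


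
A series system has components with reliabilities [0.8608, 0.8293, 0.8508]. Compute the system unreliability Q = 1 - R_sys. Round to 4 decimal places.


Components: [0.8608, 0.8293, 0.8508]
After component 1: product = 0.8608
After component 2: product = 0.7139
After component 3: product = 0.6074
R_sys = 0.6074
Q = 1 - 0.6074 = 0.3926

0.3926


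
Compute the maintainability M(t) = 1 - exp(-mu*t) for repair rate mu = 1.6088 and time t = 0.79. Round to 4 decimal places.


mu = 1.6088, t = 0.79
mu * t = 1.6088 * 0.79 = 1.271
exp(-1.271) = 0.2806
M(t) = 1 - 0.2806
M(t) = 0.7194

0.7194


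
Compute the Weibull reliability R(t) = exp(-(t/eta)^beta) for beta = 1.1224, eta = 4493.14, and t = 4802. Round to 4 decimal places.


beta = 1.1224, eta = 4493.14, t = 4802
t/eta = 4802 / 4493.14 = 1.0687
(t/eta)^beta = 1.0687^1.1224 = 1.0775
R(t) = exp(-1.0775)
R(t) = 0.3405

0.3405


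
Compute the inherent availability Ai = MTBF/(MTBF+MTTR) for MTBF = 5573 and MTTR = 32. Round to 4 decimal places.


MTBF = 5573
MTTR = 32
MTBF + MTTR = 5605
Ai = 5573 / 5605
Ai = 0.9943

0.9943


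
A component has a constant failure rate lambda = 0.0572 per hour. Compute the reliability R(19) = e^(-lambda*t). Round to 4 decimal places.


lambda = 0.0572
t = 19
lambda * t = 1.0868
R(t) = e^(-1.0868)
R(t) = 0.3373

0.3373


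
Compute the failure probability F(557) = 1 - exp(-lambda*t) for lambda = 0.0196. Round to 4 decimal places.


lambda = 0.0196, t = 557
lambda * t = 10.9172
exp(-10.9172) = 0.0
F(t) = 1 - 0.0
F(t) = 1.0

1.0


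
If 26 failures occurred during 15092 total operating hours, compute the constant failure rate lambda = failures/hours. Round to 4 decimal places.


failures = 26
total_hours = 15092
lambda = 26 / 15092
lambda = 0.0017

0.0017


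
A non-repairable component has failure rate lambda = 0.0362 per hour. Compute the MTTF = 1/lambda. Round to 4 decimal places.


lambda = 0.0362
MTTF = 1 / 0.0362
MTTF = 27.6243

27.6243


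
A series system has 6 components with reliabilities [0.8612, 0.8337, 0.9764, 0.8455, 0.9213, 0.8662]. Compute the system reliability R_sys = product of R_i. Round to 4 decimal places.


Components: [0.8612, 0.8337, 0.9764, 0.8455, 0.9213, 0.8662]
After component 1 (R=0.8612): product = 0.8612
After component 2 (R=0.8337): product = 0.718
After component 3 (R=0.9764): product = 0.701
After component 4 (R=0.8455): product = 0.5927
After component 5 (R=0.9213): product = 0.5461
After component 6 (R=0.8662): product = 0.473
R_sys = 0.473

0.473


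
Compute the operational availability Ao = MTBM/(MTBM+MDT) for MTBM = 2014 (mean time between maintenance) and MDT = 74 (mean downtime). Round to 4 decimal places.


MTBM = 2014
MDT = 74
MTBM + MDT = 2088
Ao = 2014 / 2088
Ao = 0.9646

0.9646


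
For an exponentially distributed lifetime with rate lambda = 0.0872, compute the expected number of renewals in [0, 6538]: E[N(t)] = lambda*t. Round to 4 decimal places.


lambda = 0.0872
t = 6538
E[N(t)] = lambda * t
E[N(t)] = 0.0872 * 6538
E[N(t)] = 570.1136

570.1136


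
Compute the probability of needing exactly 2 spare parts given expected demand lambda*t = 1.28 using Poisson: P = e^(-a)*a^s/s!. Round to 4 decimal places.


a = 1.28, s = 2
e^(-a) = e^(-1.28) = 0.278
a^s = 1.28^2 = 1.6384
s! = 2
P = 0.278 * 1.6384 / 2
P = 0.2278

0.2278


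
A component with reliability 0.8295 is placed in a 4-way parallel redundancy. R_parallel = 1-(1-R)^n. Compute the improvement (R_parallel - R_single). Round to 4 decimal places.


R_single = 0.8295, n = 4
1 - R_single = 0.1705
(1 - R_single)^n = 0.1705^4 = 0.0008
R_parallel = 1 - 0.0008 = 0.9992
Improvement = 0.9992 - 0.8295
Improvement = 0.1697

0.1697


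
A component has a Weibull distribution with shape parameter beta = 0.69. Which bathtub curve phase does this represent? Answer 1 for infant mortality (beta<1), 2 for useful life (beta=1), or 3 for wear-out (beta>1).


beta = 0.69
Compare beta to 1:
beta < 1 => infant mortality (phase 1)
beta = 1 => useful life (phase 2)
beta > 1 => wear-out (phase 3)
Since beta = 0.69, this is infant mortality (decreasing failure rate)
Phase = 1

1


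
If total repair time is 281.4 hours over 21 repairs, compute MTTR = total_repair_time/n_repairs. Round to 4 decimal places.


total_repair_time = 281.4
n_repairs = 21
MTTR = 281.4 / 21
MTTR = 13.4

13.4


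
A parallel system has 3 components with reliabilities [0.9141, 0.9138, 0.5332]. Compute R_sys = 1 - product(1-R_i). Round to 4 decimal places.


Components: [0.9141, 0.9138, 0.5332]
(1 - 0.9141) = 0.0859, running product = 0.0859
(1 - 0.9138) = 0.0862, running product = 0.0074
(1 - 0.5332) = 0.4668, running product = 0.0035
Product of (1-R_i) = 0.0035
R_sys = 1 - 0.0035 = 0.9965

0.9965


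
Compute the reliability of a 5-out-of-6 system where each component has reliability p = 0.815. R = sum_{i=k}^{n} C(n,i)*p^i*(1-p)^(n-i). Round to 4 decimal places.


k = 5, n = 6, p = 0.815
i=5: C(6,5)=6 * 0.815^5 * 0.185^1 = 0.3991
i=6: C(6,6)=1 * 0.815^6 * 0.185^0 = 0.2931
R = sum of terms = 0.6922

0.6922


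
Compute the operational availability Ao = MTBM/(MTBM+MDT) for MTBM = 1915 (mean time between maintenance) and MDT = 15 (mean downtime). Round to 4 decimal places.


MTBM = 1915
MDT = 15
MTBM + MDT = 1930
Ao = 1915 / 1930
Ao = 0.9922

0.9922


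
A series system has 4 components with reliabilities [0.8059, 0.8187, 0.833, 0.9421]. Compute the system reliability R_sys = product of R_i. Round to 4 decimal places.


Components: [0.8059, 0.8187, 0.833, 0.9421]
After component 1 (R=0.8059): product = 0.8059
After component 2 (R=0.8187): product = 0.6598
After component 3 (R=0.833): product = 0.5496
After component 4 (R=0.9421): product = 0.5178
R_sys = 0.5178

0.5178


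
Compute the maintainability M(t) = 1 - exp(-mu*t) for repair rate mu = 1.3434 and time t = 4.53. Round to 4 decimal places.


mu = 1.3434, t = 4.53
mu * t = 1.3434 * 4.53 = 6.0856
exp(-6.0856) = 0.0023
M(t) = 1 - 0.0023
M(t) = 0.9977

0.9977


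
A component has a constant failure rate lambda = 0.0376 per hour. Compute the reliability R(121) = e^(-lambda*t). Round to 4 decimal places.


lambda = 0.0376
t = 121
lambda * t = 4.5496
R(t) = e^(-4.5496)
R(t) = 0.0106

0.0106


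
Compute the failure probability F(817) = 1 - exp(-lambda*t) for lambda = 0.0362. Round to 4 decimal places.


lambda = 0.0362, t = 817
lambda * t = 29.5754
exp(-29.5754) = 0.0
F(t) = 1 - 0.0
F(t) = 1.0

1.0


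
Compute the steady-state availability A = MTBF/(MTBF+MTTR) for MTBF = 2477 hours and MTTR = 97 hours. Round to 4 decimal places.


MTBF = 2477
MTTR = 97
MTBF + MTTR = 2574
A = 2477 / 2574
A = 0.9623

0.9623


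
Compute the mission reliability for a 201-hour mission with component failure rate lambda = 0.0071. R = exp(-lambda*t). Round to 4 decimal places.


lambda = 0.0071
mission_time = 201
lambda * t = 0.0071 * 201 = 1.4271
R = exp(-1.4271)
R = 0.24

0.24


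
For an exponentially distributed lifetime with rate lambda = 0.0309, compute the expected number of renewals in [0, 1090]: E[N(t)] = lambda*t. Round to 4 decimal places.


lambda = 0.0309
t = 1090
E[N(t)] = lambda * t
E[N(t)] = 0.0309 * 1090
E[N(t)] = 33.681

33.681
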